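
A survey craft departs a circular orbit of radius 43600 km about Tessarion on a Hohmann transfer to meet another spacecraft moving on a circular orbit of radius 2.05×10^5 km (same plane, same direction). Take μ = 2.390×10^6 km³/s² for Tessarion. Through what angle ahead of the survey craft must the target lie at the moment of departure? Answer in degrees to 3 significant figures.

The Hohmann ellipse has a_t = (r₁ + r₂)/2 = 1.243×10^5 km.
The half-period of the transfer ellipse is t = π√(a_t³/μ) = 89055 s.
The target's mean motion on its circular orbit is ω₂ = √(μ/r₂³) = 1.6656×10^-5 rad/s.
Angle swept by the target during transfer: ω₂·t = 1.4833 rad = 84.99°.
The survey craft traverses 180° on the transfer ellipse, so the target must lead by 180° − 84.99° = 95.0°.

φ = 95.0°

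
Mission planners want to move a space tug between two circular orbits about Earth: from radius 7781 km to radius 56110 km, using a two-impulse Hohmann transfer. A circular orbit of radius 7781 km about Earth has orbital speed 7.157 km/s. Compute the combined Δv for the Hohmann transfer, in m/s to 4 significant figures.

Δv = 3678 m/s

From the circular-orbit relation v² = μ/r at r = 7781 km: μ = v²r = (7.157)² × 7781 = 3.98563×10^5 km³/s².
Semi-major axis of the transfer orbit: a_t = (7781 + 56110)/2 = 31945.5 km.
At r₁ the circular-orbit speed is v₁ = √(μ/r₁) = 7.157 km/s.
Transfer-orbit speed at r₁ (vis-viva): v_p = √[μ(2/r₁ − 1/a_t)] = 9.485 km/s.
First burn Δv₁ = |v_p − v₁| = 2.328 km/s.
At r₂, v₂ = √(μ/r₂) = 2.665 km/s.
Transfer-orbit speed at r₂: v_a = √[μ(2/r₂ − 1/a_t)] = 1.315 km/s.
Second burn Δv₂ = |v₂ − v_a| = 1.350 km/s.
Δv = Δv₁ + Δv₂ = 2.328 + 1.350 = 3.678 km/s.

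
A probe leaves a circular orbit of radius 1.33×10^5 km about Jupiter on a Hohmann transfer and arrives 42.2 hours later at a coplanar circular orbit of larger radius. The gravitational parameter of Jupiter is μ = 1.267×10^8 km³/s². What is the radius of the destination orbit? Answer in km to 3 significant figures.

r₂ = 1.20×10^6 km

Transfer time t = 42.2 hours = 1.5192×10^5 s, and t = π√(a_t³/μ).
So a_t = (μ t²/π²)^(1/3) = (1.267×10^8 × (1.5192×10^5)² / π²)^(1/3) = 6.6666×10^5 km.
Since a_t = (r₁ + r₂)/2, r₂ = 2a_t − r₁ = 2×6.6666×10^5 − 1.330×10^5 = 1.20032×10^6 km.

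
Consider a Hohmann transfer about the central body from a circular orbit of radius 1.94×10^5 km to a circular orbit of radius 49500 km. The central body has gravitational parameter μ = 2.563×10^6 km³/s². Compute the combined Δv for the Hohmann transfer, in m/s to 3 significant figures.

Transfer-ellipse semi-major axis a_t = (r₁ + r₂)/2 = (1.940×10^5 + 49500)/2 = 1.2175×10^5 km.
Circular speed at r₁: v₁ = √(μ/r₁) = √(2.563×10^6/1.940×10^5) = 3.635 km/s.
Transfer-orbit speed at r₁ (v² = μ(2/r − 1/a)): v_a = √[μ(2/r₁ − 1/a_t)] = 2.318 km/s.
First burn Δv₁ = |v_a − v₁| = 1.317 km/s.
Circular speed at r₂: v₂ = √(μ/r₂) = 7.195678 km/s.
Transfer-orbit speed at r₂: v_p = √[μ(2/r₂ − 1/a_t)] = 9.083183 km/s.
Second burn Δv₂ = |v₂ − v_p| = 1.888 km/s.
Δv = Δv₁ + Δv₂ = 1.317 + 1.888 = 3.205 km/s.

Δv = 3200 m/s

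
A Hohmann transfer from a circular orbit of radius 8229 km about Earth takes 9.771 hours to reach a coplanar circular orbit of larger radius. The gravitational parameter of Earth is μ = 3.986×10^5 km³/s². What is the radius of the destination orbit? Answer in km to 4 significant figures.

r₂ = 65440 km

Transfer time t = 9.771 hours = 35175.6 s, and t = π√(a_t³/μ).
So a_t = (μ t²/π²)^(1/3) = (3.986×10^5 × (35175.6)² / π²)^(1/3) = 36833 km.
Since a_t = (r₁ + r₂)/2, r₂ = 2a_t − r₁ = 2×36833 − 8229 = 65437 km.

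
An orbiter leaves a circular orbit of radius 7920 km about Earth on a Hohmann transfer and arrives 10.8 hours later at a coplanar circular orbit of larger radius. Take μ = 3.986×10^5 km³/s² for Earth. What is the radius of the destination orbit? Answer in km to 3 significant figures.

r₂ = 70800 km

Transfer time t = 10.8 hours = 38880 s, and t = π√(a_t³/μ).
So a_t = (μ t²/π²)^(1/3) = (3.986×10^5 × (38880)² / π²)^(1/3) = 39376 km.
Since a_t = (r₁ + r₂)/2, r₂ = 2a_t − r₁ = 2×39376 − 7920 = 70832 km.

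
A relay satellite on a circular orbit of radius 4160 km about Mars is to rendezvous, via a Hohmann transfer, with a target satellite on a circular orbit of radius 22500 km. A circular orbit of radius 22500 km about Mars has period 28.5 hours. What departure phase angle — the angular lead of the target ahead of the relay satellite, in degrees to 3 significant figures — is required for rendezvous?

φ = 97.9°

From Kepler's third law T² = 4π²r³/μ at r = 22500 km, T = 28.5 hours = 28.5 × 3600 s = 1.026×10^5 s: μ = 4π²r³/T² = 42718.2 km³/s².
Transfer-ellipse semi-major axis a_t = (r₁ + r₂)/2 = (4160 + 22500)/2 = 13330 km.
Transfer time t = π√(a_t³/μ) = 23393 s.
The target's mean motion on its circular orbit is ω₂ = √(μ/r₂³) = 6.1240×10^-5 rad/s.
Angle swept by the target during transfer: ω₂·t = 1.4326 rad = 82.08°.
Arrival is 180° from departure on the ellipse, so φ = 180° − 82.08° = 97.9°.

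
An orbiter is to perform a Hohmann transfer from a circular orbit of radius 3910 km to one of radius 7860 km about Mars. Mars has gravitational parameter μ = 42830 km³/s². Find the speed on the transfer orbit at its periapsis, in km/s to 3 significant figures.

Semi-major axis of the transfer orbit: a_t = (3910 + 7860)/2 = 5885 km.
At periapsis, r = 3910 km.
From the vis-viva equation, v = √[μ(2/r − 1/a_t)] = 3.825 km/s.

v = 3.82 km/s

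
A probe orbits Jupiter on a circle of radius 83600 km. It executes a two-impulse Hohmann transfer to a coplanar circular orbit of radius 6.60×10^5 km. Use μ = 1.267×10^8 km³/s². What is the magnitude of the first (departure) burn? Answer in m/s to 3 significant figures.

Δv₁ = 12900 m/s

The Hohmann ellipse has a_t = (r₁ + r₂)/2 = 3.718×10^5 km.
On the circular orbit at r = 83600 km, v_c = √(μ/r) = 38.93 km/s.
Vis-viva on the transfer ellipse at r = 83600 km gives v_t = √[μ(2/r − 1/a_t)] = 51.87 km/s.
Δv₁ = |v_t − v_c| = |51.87 − 38.93| = 12.94 km/s.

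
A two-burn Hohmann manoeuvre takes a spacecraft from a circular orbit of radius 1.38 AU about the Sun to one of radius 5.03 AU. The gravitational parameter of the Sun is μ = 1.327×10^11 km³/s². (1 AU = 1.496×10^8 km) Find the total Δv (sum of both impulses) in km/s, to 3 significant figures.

Δv = 11.0 km/s

In km: r₁ = 1.38 × 1.496×10^8 = 2.06448×10^8 km; r₂ = 5.03 × 1.496×10^8 = 7.52488×10^8 km.
Semi-major axis of the transfer orbit: a_t = (2.06448×10^8 + 7.52488×10^8)/2 = 4.79468×10^8 km.
At r₁ the circular-orbit speed is v₁ = √(μ/r₁) = 25.353 km/s.
Transfer-orbit speed at r₁ (vis-viva): v_p = √[μ(2/r₁ − 1/a_t)] = 31.761 km/s.
First burn Δv₁ = |v_p − v₁| = 6.408 km/s.
Circular speed at r₂: v₂ = √(μ/r₂) = 13.28 km/s.
Transfer-orbit speed at r₂: v_a = √[μ(2/r₂ − 1/a_t)] = 8.714 km/s.
Second burn Δv₂ = |v₂ − v_a| = 4.566 km/s.
Δv = Δv₁ + Δv₂ = 6.408 + 4.566 = 10.97 km/s.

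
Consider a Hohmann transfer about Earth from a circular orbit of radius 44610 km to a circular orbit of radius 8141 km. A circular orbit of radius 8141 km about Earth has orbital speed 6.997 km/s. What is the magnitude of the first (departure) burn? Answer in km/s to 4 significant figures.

From the circular-orbit relation v² = μ/r at r = 8141 km: μ = v²r = (6.997)² × 8141 = 3.98567×10^5 km³/s².
Semi-major axis of the transfer orbit: a_t = (44610 + 8141)/2 = 26375.5 km.
On the circular orbit at r = 44610 km, v_c = √(μ/r) = 2.989 km/s.
Vis-viva on the transfer ellipse at r = 44610 km gives v_t = √[μ(2/r − 1/a_t)] = 1.661 km/s.
Δv₁ = |v_t − v_c| = |1.661 − 2.989| = 1.328 km/s.

Δv₁ = 1.328 km/s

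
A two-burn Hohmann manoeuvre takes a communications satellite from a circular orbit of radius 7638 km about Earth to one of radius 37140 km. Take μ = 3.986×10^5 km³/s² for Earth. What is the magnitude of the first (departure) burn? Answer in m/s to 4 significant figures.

Δv₁ = 2080 m/s

Transfer-ellipse semi-major axis a_t = (r₁ + r₂)/2 = (7638 + 37140)/2 = 22389 km.
On the circular orbit at r = 7638 km, v_c = √(μ/r) = 7.224 km/s.
Transfer-orbit speed at the same r (vis-viva, a = a_t): v_t = √[μ(2/r − 1/a_t)] = 9.304 km/s.
Δv₁ = |v_t − v_c| = |9.304 − 7.224| = 2.080 km/s.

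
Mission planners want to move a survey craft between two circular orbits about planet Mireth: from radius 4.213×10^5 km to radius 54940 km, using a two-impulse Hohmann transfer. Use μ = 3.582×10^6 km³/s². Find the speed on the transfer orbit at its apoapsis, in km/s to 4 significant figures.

v = 1.401 km/s

The Hohmann ellipse has a_t = (r₁ + r₂)/2 = 2.3812×10^5 km.
At apoapsis, r = 4.213×10^5 km.
Applying v² = μ(2/r − 1/a_t): v = 1.401 km/s.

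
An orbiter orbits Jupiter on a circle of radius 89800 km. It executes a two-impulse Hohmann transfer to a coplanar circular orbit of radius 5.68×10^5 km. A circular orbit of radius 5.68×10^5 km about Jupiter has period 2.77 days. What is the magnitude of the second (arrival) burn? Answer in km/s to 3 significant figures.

Δv₂ = 7.12 km/s

From Kepler's third law T² = 4π²r³/μ at r = 5.68×10^5 km, T = 2.77 days = 2.77 × 86400 s = 2.39328×10^5 s: μ = 4π²r³/T² = 1.26304×10^8 km³/s².
The Hohmann ellipse has a_t = (r₁ + r₂)/2 = 3.289×10^5 km.
On the circular orbit at r = 5.680×10^5 km, v_c = √(μ/r) = 14.912 km/s.
Transfer-orbit speed at the same r (vis-viva, a = a_t): v_t = √[μ(2/r − 1/a_t)] = 7.7919 km/s.
Δv₂ = |v_t − v_c| = |7.7919 − 14.912| = 7.120 km/s.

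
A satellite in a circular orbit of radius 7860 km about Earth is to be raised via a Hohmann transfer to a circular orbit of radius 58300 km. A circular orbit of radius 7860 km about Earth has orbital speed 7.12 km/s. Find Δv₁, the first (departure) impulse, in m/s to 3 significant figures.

From the circular-orbit relation v² = μ/r at r = 7860 km: μ = v²r = (7.12)² × 7860 = 3.98458×10^5 km³/s².
Transfer-ellipse semi-major axis a_t = (r₁ + r₂)/2 = (7860 + 58300)/2 = 33080 km.
Circular speed at r = 7860 km: v_c = √(μ/r) = 7.120 km/s.
Vis-viva on the transfer ellipse at r = 7860 km gives v_t = √[μ(2/r − 1/a_t)] = 9.452 km/s.
Δv₁ = |v_t − v_c| = |9.452 − 7.120| = 2.332 km/s.

Δv₁ = 2330 m/s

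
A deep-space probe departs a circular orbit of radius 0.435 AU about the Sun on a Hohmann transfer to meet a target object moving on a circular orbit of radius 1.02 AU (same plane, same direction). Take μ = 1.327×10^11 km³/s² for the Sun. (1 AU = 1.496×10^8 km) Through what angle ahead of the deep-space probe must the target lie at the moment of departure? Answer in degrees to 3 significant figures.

φ = 71.6°

In km: r₁ = 0.435 × 1.496×10^8 = 6.5076×10^7 km; r₂ = 1.02 × 1.496×10^8 = 1.52592×10^8 km.
Semi-major axis of the transfer orbit: a_t = (6.5076×10^7 + 1.52592×10^8)/2 = 1.08834×10^8 km.
The half-period of the transfer ellipse is t = π√(a_t³/μ) = 9.7918×10^6 s.
The target's mean motion on its circular orbit is ω₂ = √(μ/r₂³) = 1.9326×10^-7 rad/s.
Angle swept by the target during transfer: ω₂·t = 1.892 rad = 108.4°.
Arrival is 180° from departure on the ellipse, so φ = 180° − 108.4° = 71.6°.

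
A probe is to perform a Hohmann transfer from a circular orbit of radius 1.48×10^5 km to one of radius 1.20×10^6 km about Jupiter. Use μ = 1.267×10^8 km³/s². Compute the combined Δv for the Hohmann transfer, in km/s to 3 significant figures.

Semi-major axis of the transfer orbit: a_t = (1.480×10^5 + 1.200×10^6)/2 = 6.740×10^5 km.
Circular speed at r₁: v₁ = √(μ/r₁) = √(1.267×10^8/1.480×10^5) = 29.259 km/s.
Transfer-orbit speed at r₁ (vis-viva equation): v_p = √[μ(2/r₁ − 1/a_t)] = 39.041 km/s.
First burn Δv₁ = |v_p − v₁| = 9.782 km/s.
Circular speed at r₂: v₂ = √(μ/r₂) = 10.275 km/s.
Transfer-orbit speed at r₂: v_a = √[μ(2/r₂ − 1/a_t)] = 4.8150 km/s.
Second burn Δv₂ = |v₂ − v_a| = 5.460 km/s.
Total Δv = Δv₁ + Δv₂ = 15.24 km/s.

Δv = 15.2 km/s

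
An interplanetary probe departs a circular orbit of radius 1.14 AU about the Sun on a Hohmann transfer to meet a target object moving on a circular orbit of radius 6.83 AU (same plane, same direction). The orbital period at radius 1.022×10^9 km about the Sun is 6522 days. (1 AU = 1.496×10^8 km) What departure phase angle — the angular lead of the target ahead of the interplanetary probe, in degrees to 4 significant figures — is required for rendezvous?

From Kepler's third law T² = 4π²r³/μ at r = 1.022×10^9 km, T = 6522 days = 6522 × 86400 s = 5.635008×10^8 s: μ = 4π²r³/T² = 1.32716×10^11 km³/s².
In km: r₁ = 1.14 × 1.496×10^8 = 1.70544×10^8 km; r₂ = 6.83 × 1.496×10^8 = 1.021768×10^9 km.
Transfer-ellipse semi-major axis a_t = (r₁ + r₂)/2 = (1.70544×10^8 + 1.021768×10^9)/2 = 5.96156×10^8 km.
The half-period of the transfer ellipse is t = π√(a_t³/μ) = 1.2552×10^8 s.
Target angular speed ω₂ = √(μ/r₂³) = 1.1154×10^-8 rad/s.
Angle swept by the target during transfer: ω₂·t = 1.4001 rad = 80.22°.
The interplanetary probe traverses 180° on the transfer ellipse, so the target must lead by 180° − 80.22° = 99.78°.

φ = 99.78°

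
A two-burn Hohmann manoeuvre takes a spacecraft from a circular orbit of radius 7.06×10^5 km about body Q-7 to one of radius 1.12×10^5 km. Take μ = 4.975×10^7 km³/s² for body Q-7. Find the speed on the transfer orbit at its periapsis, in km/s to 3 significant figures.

The Hohmann ellipse has a_t = (r₁ + r₂)/2 = 4.090×10^5 km.
The periapsis of the transfer ellipse is at r = 1.120×10^5 km.
Vis-viva: v = √[μ(2/r − 1/a_t)] = √[4.975×10^7 × (2/1.120×10^5 − 1/4.090×10^5)] = 27.69 km/s.

v = 27.7 km/s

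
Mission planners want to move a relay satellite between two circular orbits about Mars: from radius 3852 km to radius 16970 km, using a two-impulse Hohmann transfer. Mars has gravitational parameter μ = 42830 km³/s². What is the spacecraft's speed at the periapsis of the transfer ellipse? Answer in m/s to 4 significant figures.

Semi-major axis of the transfer orbit: a_t = (3852 + 16970)/2 = 10411 km.
The periapsis of the transfer ellipse is at r = 3852 km.
From the vis-viva equation, v = √[μ(2/r − 1/a_t)] = 4.257 km/s.

v = 4257 m/s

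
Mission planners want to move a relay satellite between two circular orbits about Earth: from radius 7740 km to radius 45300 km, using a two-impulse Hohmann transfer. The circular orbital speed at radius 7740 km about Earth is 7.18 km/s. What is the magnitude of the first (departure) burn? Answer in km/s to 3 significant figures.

Δv₁ = 2.20 km/s

From the circular-orbit relation v² = μ/r at r = 7740 km: μ = v²r = (7.18)² × 7740 = 3.99016×10^5 km³/s².
Transfer-ellipse semi-major axis a_t = (r₁ + r₂)/2 = (7740 + 45300)/2 = 26520 km.
On the circular orbit at r = 7740 km, v_c = √(μ/r) = 7.180 km/s.
Transfer-orbit speed at the same r (vis-viva, a = a_t): v_t = √[μ(2/r − 1/a_t)] = 9.384 km/s.
Δv₁ = |v_t − v_c| = |9.384 − 7.180| = 2.204 km/s.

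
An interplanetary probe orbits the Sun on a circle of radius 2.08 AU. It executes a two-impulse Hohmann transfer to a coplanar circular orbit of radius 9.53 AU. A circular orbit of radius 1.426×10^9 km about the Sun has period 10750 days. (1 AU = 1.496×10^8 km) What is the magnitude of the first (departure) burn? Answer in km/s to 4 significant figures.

From Kepler's third law T² = 4π²r³/μ at r = 1.426×10^9 km, T = 10750 days = 10750 × 86400 s = 9.288×10^8 s: μ = 4π²r³/T² = 1.32701×10^11 km³/s².
In km: r₁ = 2.08 × 1.496×10^8 = 3.11168×10^8 km; r₂ = 9.53 × 1.496×10^8 = 1.425688×10^9 km.
The Hohmann ellipse has a_t = (r₁ + r₂)/2 = 8.68428×10^8 km.
Circular speed at r = 3.11168×10^8 km: v_c = √(μ/r) = 20.651 km/s.
Transfer-orbit speed at the same r (vis-viva, a = a_t): v_t = √[μ(2/r − 1/a_t)] = 26.460 km/s.
Δv₁ = |v_t − v_c| = |26.460 − 20.651| = 5.809 km/s.

Δv₁ = 5.809 km/s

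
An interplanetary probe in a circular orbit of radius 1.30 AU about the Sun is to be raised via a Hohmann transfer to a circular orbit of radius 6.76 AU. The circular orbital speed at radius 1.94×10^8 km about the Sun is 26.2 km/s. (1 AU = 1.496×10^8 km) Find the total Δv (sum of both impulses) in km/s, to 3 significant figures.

Δv = 12.7 km/s

From the circular-orbit relation v² = μ/r at r = 1.94×10^8 km: μ = v²r = (26.2)² × 1.94×10^8 = 1.33169×10^11 km³/s².
In km: r₁ = 1.30 × 1.496×10^8 = 1.9448×10^8 km; r₂ = 6.76 × 1.496×10^8 = 1.011296×10^9 km.
Semi-major axis of the transfer orbit: a_t = (1.9448×10^8 + 1.011296×10^9)/2 = 6.02888×10^8 km.
Circular speed at r₁: v₁ = √(μ/r₁) = √(1.33169×10^11/1.9448×10^8) = 26.168 km/s.
Transfer-orbit speed at r₁ (vis-viva): v_p = √[μ(2/r₁ − 1/a_t)] = 33.891 km/s.
First burn Δv₁ = |v_p − v₁| = 7.723 km/s.
Circular speed at r₂: v₂ = √(μ/r₂) = 11.4753 km/s.
Transfer-orbit speed at r₂: v_a = √[μ(2/r₂ − 1/a_t)] = 6.51752 km/s.
Second burn Δv₂ = |v₂ − v_a| = 4.958 km/s.
Δv = Δv₁ + Δv₂ = 7.723 + 4.958 = 12.68 km/s.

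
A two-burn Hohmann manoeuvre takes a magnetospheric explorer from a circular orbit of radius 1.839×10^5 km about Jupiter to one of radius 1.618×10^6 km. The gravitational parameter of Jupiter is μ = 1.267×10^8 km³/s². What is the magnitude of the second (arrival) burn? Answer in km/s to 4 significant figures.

Semi-major axis of the transfer orbit: a_t = (1.839×10^5 + 1.618×10^6)/2 = 9.0095×10^5 km.
On the circular orbit at r = 1.618×10^6 km, v_c = √(μ/r) = 8.849 km/s.
Transfer-orbit speed at the same r (vis-viva, a = a_t): v_t = √[μ(2/r − 1/a_t)] = 3.998 km/s.
Δv₂ = |v_t − v_c| = |3.998 − 8.849| = 4.851 km/s.

Δv₂ = 4.851 km/s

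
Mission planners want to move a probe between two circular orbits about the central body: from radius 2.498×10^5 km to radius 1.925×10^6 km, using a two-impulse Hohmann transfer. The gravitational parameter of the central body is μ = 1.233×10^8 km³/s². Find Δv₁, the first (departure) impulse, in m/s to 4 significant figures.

Transfer-ellipse semi-major axis a_t = (r₁ + r₂)/2 = (2.498×10^5 + 1.925×10^6)/2 = 1.0874×10^6 km.
On the circular orbit at r = 2.498×10^5 km, v_c = √(μ/r) = 22.217 km/s.
Transfer-orbit speed at the same r (vis-viva, a = a_t): v_t = √[μ(2/r − 1/a_t)] = 29.560 km/s.
Δv₁ = |v_t − v_c| = |29.560 − 22.217| = 7.343 km/s.

Δv₁ = 7343 m/s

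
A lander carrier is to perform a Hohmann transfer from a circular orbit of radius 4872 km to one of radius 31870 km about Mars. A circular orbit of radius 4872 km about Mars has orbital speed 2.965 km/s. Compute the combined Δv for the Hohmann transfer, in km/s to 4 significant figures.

Δv = 1.503 km/s

From the circular-orbit relation v² = μ/r at r = 4872 km: μ = v²r = (2.965)² × 4872 = 42830.8 km³/s².
Transfer-ellipse semi-major axis a_t = (r₁ + r₂)/2 = (4872 + 31870)/2 = 18371 km.
At r₁ the circular-orbit speed is v₁ = √(μ/r₁) = 2.9650 km/s.
On the transfer ellipse at r₁, vis-viva equation gives v_p = √[μ(2/r₁ − 1/a_t)] = 3.9053 km/s.
First burn Δv₁ = |v_p − v₁| = 0.9403 km/s.
Circular speed at r₂: v₂ = √(μ/r₂) = 1.1593 km/s.
Transfer-orbit speed at r₂: v_a = √[μ(2/r₂ − 1/a_t)] = 0.59700 km/s.
Second burn Δv₂ = |v₂ − v_a| = 0.5623 km/s.
Δv = Δv₁ + Δv₂ = 0.9403 + 0.5623 = 1.503 km/s.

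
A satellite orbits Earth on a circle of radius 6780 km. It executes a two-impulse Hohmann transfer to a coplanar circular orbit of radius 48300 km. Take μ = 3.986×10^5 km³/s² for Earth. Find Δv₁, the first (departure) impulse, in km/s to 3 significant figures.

The Hohmann ellipse has a_t = (r₁ + r₂)/2 = 27540 km.
On the circular orbit at r = 6780 km, v_c = √(μ/r) = 7.66750 km/s.
Transfer-orbit speed at the same r (vis-viva, a = a_t): v_t = √[μ(2/r − 1/a_t)] = 10.1542 km/s.
Δv₁ = |v_t − v_c| = |10.1542 − 7.66750| = 2.487 km/s.

Δv₁ = 2.49 km/s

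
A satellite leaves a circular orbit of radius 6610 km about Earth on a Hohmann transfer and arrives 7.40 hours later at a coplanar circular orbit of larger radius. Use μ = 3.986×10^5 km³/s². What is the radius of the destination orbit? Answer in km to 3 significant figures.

Transfer time t = 7.40 hours = 26640 s, and t = π√(a_t³/μ).
So a_t = (μ t²/π²)^(1/3) = (3.986×10^5 × (26640)² / π²)^(1/3) = 30603 km.
Since a_t = (r₁ + r₂)/2, r₂ = 2a_t − r₁ = 2×30603 − 6610 = 54596 km.

r₂ = 54600 km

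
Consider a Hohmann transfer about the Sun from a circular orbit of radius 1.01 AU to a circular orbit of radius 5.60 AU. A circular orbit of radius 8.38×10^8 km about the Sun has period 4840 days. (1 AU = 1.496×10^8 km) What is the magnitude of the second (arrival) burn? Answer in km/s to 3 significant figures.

From Kepler's third law T² = 4π²r³/μ at r = 8.38×10^8 km, T = 4840 days = 4840 × 86400 s = 4.18176×10^8 s: μ = 4π²r³/T² = 1.32854×10^11 km³/s².
In km: r₁ = 1.01 × 1.496×10^8 = 1.51096×10^8 km; r₂ = 5.60 × 1.496×10^8 = 8.3776×10^8 km.
Semi-major axis of the transfer orbit: a_t = (1.51096×10^8 + 8.3776×10^8)/2 = 4.94428×10^8 km.
On the circular orbit at r = 8.3776×10^8 km, v_c = √(μ/r) = 12.5929 km/s.
Vis-viva on the transfer ellipse at r = 8.3776×10^8 km gives v_t = √[μ(2/r − 1/a_t)] = 6.96149 km/s.
Δv₂ = |v_t − v_c| = |6.96149 − 12.5929| = 5.631 km/s.

Δv₂ = 5.63 km/s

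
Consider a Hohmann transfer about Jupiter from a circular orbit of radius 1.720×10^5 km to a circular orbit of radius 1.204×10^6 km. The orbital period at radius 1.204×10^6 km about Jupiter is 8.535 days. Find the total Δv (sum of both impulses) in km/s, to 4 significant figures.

From Kepler's third law T² = 4π²r³/μ at r = 1.204×10^6 km, T = 8.535 days = 8.535 × 86400 s = 7.37424×10^5 s: μ = 4π²r³/T² = 1.26708×10^8 km³/s².
Transfer-ellipse semi-major axis a_t = (r₁ + r₂)/2 = (1.720×10^5 + 1.204×10^6)/2 = 6.880×10^5 km.
At r₁ the circular-orbit speed is v₁ = √(μ/r₁) = 27.142 km/s.
Transfer-orbit speed at r₁ (vis-viva equation): v_p = √[μ(2/r₁ − 1/a_t)] = 35.905 km/s.
First burn Δv₁ = |v_p − v₁| = 8.763 km/s.
At r₂, v₂ = √(μ/r₂) = 10.2586 km/s.
Transfer-orbit speed at r₂: v_a = √[μ(2/r₂ − 1/a_t)] = 5.12931 km/s.
Second burn Δv₂ = |v₂ − v_a| = 5.129 km/s.
Δv = Δv₁ + Δv₂ = 8.763 + 5.129 = 13.89 km/s.

Δv = 13.89 km/s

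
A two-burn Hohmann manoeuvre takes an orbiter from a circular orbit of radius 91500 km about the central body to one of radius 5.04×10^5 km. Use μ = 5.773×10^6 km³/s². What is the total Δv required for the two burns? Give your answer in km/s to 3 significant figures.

Δv = 3.90 km/s

Semi-major axis of the transfer orbit: a_t = (91500 + 5.040×10^5)/2 = 2.9775×10^5 km.
At r₁ the circular-orbit speed is v₁ = √(μ/r₁) = 7.9431 km/s.
On the transfer ellipse at r₁, vis-viva equation gives v_p = √[μ(2/r₁ − 1/a_t)] = 10.334 km/s.
First burn Δv₁ = |v_p − v₁| = 2.391 km/s.
At r₂, v₂ = √(μ/r₂) = 3.384 km/s.
Transfer-orbit speed at r₂: v_a = √[μ(2/r₂ − 1/a_t)] = 1.876 km/s.
Second burn Δv₂ = |v₂ − v_a| = 1.508 km/s.
Δv = Δv₁ + Δv₂ = 2.391 + 1.508 = 3.899 km/s.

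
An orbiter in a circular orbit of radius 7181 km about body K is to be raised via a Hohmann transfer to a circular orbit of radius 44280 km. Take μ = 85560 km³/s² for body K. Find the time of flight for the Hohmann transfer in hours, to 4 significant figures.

t = 12.31 hours

The Hohmann ellipse has a_t = (r₁ + r₂)/2 = 25730.5 km.
Half the transfer-orbit period gives t = π√(a_t³/μ) = 44330 s.
Converting: 44330 s ÷ 3600 s/hour = 12.31 hours.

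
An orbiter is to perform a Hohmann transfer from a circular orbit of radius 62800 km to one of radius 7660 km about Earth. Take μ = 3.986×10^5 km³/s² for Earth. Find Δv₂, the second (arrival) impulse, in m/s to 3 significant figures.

Δv₂ = 2420 m/s

Semi-major axis of the transfer orbit: a_t = (62800 + 7660)/2 = 35230 km.
On the circular orbit at r = 7660 km, v_c = √(μ/r) = 7.213637 km/s.
Transfer-orbit speed at the same r (vis-viva, a = a_t): v_t = √[μ(2/r − 1/a_t)] = 9.631141 km/s.
Δv₂ = |v_t − v_c| = |9.631141 − 7.213637| = 2.418 km/s.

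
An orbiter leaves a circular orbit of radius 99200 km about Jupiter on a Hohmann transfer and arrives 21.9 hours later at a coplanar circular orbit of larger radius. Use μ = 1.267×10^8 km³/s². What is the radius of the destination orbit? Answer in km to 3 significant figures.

r₂ = 7.62×10^5 km

Transfer time t = 21.9 hours = 78840 s, and t = π√(a_t³/μ).
So a_t = (μ t²/π²)^(1/3) = (1.267×10^8 × (78840)² / π²)^(1/3) = 4.3052×10^5 km.
Since a_t = (r₁ + r₂)/2, r₂ = 2a_t − r₁ = 2×4.3052×10^5 − 99200 = 7.6184×10^5 km.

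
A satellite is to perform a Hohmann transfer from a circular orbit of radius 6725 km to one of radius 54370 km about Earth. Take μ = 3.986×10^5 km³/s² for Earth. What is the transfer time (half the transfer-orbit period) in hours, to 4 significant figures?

Semi-major axis of the transfer orbit: a_t = (6725 + 54370)/2 = 30547.5 km.
Transfer time t = π√(a_t³/μ) = π√((30547.5)³ / 3.986×10^5) = 26567 s.
Converting: 26567 s ÷ 3600 s/hour = 7.380 hours.

t = 7.380 hours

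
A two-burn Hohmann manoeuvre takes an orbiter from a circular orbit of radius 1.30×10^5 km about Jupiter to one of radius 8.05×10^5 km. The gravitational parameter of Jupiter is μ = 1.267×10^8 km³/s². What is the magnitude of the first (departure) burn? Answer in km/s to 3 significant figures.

Semi-major axis of the transfer orbit: a_t = (1.300×10^5 + 8.050×10^5)/2 = 4.675×10^5 km.
Circular speed at r = 1.300×10^5 km: v_c = √(μ/r) = 31.219 km/s.
Vis-viva on the transfer ellipse at r = 1.300×10^5 km gives v_t = √[μ(2/r − 1/a_t)] = 40.966 km/s.
Δv₁ = |v_t − v_c| = |40.966 − 31.219| = 9.747 km/s.

Δv₁ = 9.75 km/s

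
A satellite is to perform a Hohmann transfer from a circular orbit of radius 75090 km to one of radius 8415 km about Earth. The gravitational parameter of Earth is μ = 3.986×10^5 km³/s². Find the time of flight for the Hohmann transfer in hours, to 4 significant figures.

t = 11.79 hours

Semi-major axis of the transfer orbit: a_t = (75090 + 8415)/2 = 41752.5 km.
Half the transfer-orbit period gives t = π√(a_t³/μ) = 42450 s.
Converting: 42450 s ÷ 3600 s/hour = 11.79 hours.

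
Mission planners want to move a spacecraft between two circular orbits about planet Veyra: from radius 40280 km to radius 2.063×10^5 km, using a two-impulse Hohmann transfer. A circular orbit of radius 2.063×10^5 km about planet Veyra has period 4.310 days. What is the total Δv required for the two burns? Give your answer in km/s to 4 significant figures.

From Kepler's third law T² = 4π²r³/μ at r = 2.063×10^5 km, T = 4.310 days = 4.310 × 86400 s = 3.72384×10^5 s: μ = 4π²r³/T² = 2.49963×10^6 km³/s².
The Hohmann ellipse has a_t = (r₁ + r₂)/2 = 1.2329×10^5 km.
Circular speed at r₁: v₁ = √(μ/r₁) = √(2.49963×10^6/40280) = 7.87758 km/s.
On the transfer ellipse at r₁, vis-viva gives v_p = √[μ(2/r₁ − 1/a_t)] = 10.1901 km/s.
First burn Δv₁ = |v_p − v₁| = 2.313 km/s.
At r₂, v₂ = √(μ/r₂) = 3.481 km/s.
Transfer-orbit speed at r₂: v_a = √[μ(2/r₂ − 1/a_t)] = 1.990 km/s.
Second burn Δv₂ = |v₂ − v_a| = 1.491 km/s.
Δv = Δv₁ + Δv₂ = 2.313 + 1.491 = 3.804 km/s.

Δv = 3.804 km/s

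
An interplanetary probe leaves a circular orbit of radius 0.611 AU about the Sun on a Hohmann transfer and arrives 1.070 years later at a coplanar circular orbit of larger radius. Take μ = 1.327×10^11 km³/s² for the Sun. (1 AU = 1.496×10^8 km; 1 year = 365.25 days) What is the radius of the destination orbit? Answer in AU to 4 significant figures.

r₂ = 2.710 AU

In km: r₁ = 0.611 × 1.496×10^8 = 9.14056×10^7 km.
Transfer time t = 1.070 years × 365.25 × 86400 s = 3.3766632×10^7 s, and t = π√(a_t³/μ).
So a_t = (μ t²/π²)^(1/3) = (1.327×10^11 × (3.3766632×10^7)² / π²)^(1/3) = 2.4842×10^8 km.
Since a_t = (r₁ + r₂)/2, r₂ = 2a_t − r₁ = 2×2.4842×10^8 − 9.14056×10^7 = 4.054344×10^8 km.
In AU: r₂ = 4.054344×10^8 / 1.496×10^8 = 2.710 AU.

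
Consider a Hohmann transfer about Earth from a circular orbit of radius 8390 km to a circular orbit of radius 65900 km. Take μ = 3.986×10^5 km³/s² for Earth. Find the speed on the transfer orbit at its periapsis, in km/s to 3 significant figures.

Semi-major axis of the transfer orbit: a_t = (8390 + 65900)/2 = 37145 km.
At periapsis, r = 8390 km.
Applying v² = μ(2/r − 1/a_t): v = 9.181 km/s.

v = 9.18 km/s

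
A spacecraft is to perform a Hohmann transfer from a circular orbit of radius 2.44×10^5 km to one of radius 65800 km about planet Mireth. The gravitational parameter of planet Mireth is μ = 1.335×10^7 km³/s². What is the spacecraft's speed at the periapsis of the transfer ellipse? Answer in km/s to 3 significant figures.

v = 17.9 km/s

Semi-major axis of the transfer orbit: a_t = (2.440×10^5 + 65800)/2 = 1.549×10^5 km.
At periapsis, r = 65800 km.
Vis-viva: v = √[μ(2/r − 1/a_t)] = √[1.335×10^7 × (2/65800 − 1/1.549×10^5)] = 17.88 km/s.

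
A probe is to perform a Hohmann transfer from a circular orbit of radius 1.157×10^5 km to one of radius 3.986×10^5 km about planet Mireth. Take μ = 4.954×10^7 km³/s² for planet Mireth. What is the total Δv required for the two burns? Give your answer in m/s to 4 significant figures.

Δv = 8740 m/s

Transfer-ellipse semi-major axis a_t = (r₁ + r₂)/2 = (1.157×10^5 + 3.986×10^5)/2 = 2.5715×10^5 km.
At r₁ the circular-orbit speed is v₁ = √(μ/r₁) = 20.69 km/s.
Transfer-orbit speed at r₁ (vis-viva equation): v_p = √[μ(2/r₁ − 1/a_t)] = 25.76 km/s.
First burn Δv₁ = |v_p − v₁| = 5.070 km/s.
Circular speed at r₂: v₂ = √(μ/r₂) = 11.148 km/s.
Transfer-orbit speed at r₂: v_a = √[μ(2/r₂ − 1/a_t)] = 7.4780 km/s.
Second burn Δv₂ = |v₂ − v_a| = 3.670 km/s.
Total Δv = Δv₁ + Δv₂ = 8.740 km/s.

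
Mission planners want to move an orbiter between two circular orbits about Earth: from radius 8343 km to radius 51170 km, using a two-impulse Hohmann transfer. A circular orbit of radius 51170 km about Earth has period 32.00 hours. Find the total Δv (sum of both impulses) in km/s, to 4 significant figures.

From Kepler's third law T² = 4π²r³/μ at r = 51170 km, T = 32.00 hours = 32.00 × 3600 s = 1.152×10^5 s: μ = 4π²r³/T² = 3.98567×10^5 km³/s².
Transfer-ellipse semi-major axis a_t = (r₁ + r₂)/2 = (8343 + 51170)/2 = 29756.5 km.
At r₁ the circular-orbit speed is v₁ = √(μ/r₁) = 6.912 km/s.
Transfer-orbit speed at r₁ (vis-viva): v_p = √[μ(2/r₁ − 1/a_t)] = 9.064 km/s.
First burn Δv₁ = |v_p − v₁| = 2.152 km/s.
Circular speed at r₂: v₂ = √(μ/r₂) = 2.791 km/s.
Transfer-orbit speed at r₂: v_a = √[μ(2/r₂ − 1/a_t)] = 1.478 km/s.
Second burn Δv₂ = |v₂ − v_a| = 1.313 km/s.
Δv = Δv₁ + Δv₂ = 2.152 + 1.313 = 3.465 km/s.

Δv = 3.465 km/s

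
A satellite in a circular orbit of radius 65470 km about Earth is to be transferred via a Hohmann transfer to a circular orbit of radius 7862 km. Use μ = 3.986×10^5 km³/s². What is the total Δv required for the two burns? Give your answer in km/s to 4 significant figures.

Δv = 3.719 km/s

Transfer-ellipse semi-major axis a_t = (r₁ + r₂)/2 = (65470 + 7862)/2 = 36666 km.
At r₁ the circular-orbit speed is v₁ = √(μ/r₁) = 2.4674 km/s.
Transfer-orbit speed at r₁ (vis-viva equation): v_a = √[μ(2/r₁ − 1/a_t)] = 1.1426 km/s.
First burn Δv₁ = |v_a − v₁| = 1.325 km/s.
At r₂, v₂ = √(μ/r₂) = 7.1204 km/s.
Transfer-orbit speed at r₂: v_p = √[μ(2/r₂ − 1/a_t)] = 9.5146 km/s.
Second burn Δv₂ = |v₂ − v_p| = 2.394 km/s.
Δv = Δv₁ + Δv₂ = 1.325 + 2.394 = 3.719 km/s.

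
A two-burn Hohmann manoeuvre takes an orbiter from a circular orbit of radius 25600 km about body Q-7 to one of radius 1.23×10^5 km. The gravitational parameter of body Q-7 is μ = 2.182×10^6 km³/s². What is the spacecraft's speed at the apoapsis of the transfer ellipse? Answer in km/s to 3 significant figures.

v = 2.47 km/s

The Hohmann ellipse has a_t = (r₁ + r₂)/2 = 74300 km.
The apoapsis of the transfer ellipse is at r = 1.230×10^5 km.
From the vis-viva equation, v = √[μ(2/r − 1/a_t)] = 2.472 km/s.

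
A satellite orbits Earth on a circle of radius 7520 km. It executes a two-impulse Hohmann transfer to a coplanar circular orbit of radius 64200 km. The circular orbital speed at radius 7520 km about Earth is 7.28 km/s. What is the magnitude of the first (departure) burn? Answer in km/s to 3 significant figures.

From the circular-orbit relation v² = μ/r at r = 7520 km: μ = v²r = (7.28)² × 7520 = 3.98548×10^5 km³/s².
Transfer-ellipse semi-major axis a_t = (r₁ + r₂)/2 = (7520 + 64200)/2 = 35860 km.
Circular speed at r = 7520 km: v_c = √(μ/r) = 7.280 km/s.
Vis-viva on the transfer ellipse at r = 7520 km gives v_t = √[μ(2/r − 1/a_t)] = 9.741 km/s.
Δv₁ = |v_t − v_c| = |9.741 − 7.280| = 2.461 km/s.

Δv₁ = 2.46 km/s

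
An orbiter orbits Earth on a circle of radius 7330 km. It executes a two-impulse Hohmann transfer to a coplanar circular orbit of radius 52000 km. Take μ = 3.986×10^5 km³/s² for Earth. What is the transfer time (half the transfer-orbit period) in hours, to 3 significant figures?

Semi-major axis of the transfer orbit: a_t = (7330 + 52000)/2 = 29665 km.
Half the transfer-orbit period gives t = π√(a_t³/μ) = 25420 s.
Converting: 25420 s ÷ 3600 s/hour = 7.06 hours.

t = 7.06 hours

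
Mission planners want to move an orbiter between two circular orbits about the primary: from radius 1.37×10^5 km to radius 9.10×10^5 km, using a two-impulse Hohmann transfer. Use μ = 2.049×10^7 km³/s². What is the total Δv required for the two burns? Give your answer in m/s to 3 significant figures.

Semi-major axis of the transfer orbit: a_t = (1.370×10^5 + 9.100×10^5)/2 = 5.235×10^5 km.
At r₁ the circular-orbit speed is v₁ = √(μ/r₁) = 12.230 km/s.
Transfer-orbit speed at r₁ (vis-viva equation): v_p = √[μ(2/r₁ − 1/a_t)] = 16.124 km/s.
First burn Δv₁ = |v_p − v₁| = 3.894 km/s.
At r₂, v₂ = √(μ/r₂) = 4.745 km/s.
Transfer-orbit speed at r₂: v_a = √[μ(2/r₂ − 1/a_t)] = 2.427 km/s.
Second burn Δv₂ = |v₂ − v_a| = 2.318 km/s.
Total Δv = Δv₁ + Δv₂ = 6.212 km/s.

Δv = 6210 m/s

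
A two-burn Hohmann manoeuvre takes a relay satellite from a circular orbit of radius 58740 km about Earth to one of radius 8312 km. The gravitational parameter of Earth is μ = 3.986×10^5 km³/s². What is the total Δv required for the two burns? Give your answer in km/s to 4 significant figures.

The Hohmann ellipse has a_t = (r₁ + r₂)/2 = 33526 km.
Circular speed at r₁: v₁ = √(μ/r₁) = √(3.986×10^5/58740) = 2.605 km/s.
On the transfer ellipse at r₁, vis-viva gives v_a = √[μ(2/r₁ − 1/a_t)] = 1.297 km/s.
First burn Δv₁ = |v_a − v₁| = 1.308 km/s.
Circular speed at r₂: v₂ = √(μ/r₂) = 6.925 km/s.
Transfer-orbit speed at r₂: v_p = √[μ(2/r₂ − 1/a_t)] = 9.166 km/s.
Second burn Δv₂ = |v₂ − v_p| = 2.241 km/s.
Δv = Δv₁ + Δv₂ = 1.308 + 2.241 = 3.549 km/s.

Δv = 3.549 km/s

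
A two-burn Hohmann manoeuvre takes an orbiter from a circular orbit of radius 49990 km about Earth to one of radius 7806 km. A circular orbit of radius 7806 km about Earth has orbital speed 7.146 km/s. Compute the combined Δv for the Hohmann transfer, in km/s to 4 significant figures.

Δv = 3.609 km/s

From the circular-orbit relation v² = μ/r at r = 7806 km: μ = v²r = (7.146)² × 7806 = 3.98616×10^5 km³/s².
The Hohmann ellipse has a_t = (r₁ + r₂)/2 = 28898 km.
At r₁ the circular-orbit speed is v₁ = √(μ/r₁) = 2.824 km/s.
On the transfer ellipse at r₁, v² = μ(2/r − 1/a) gives v_a = √[μ(2/r₁ − 1/a_t)] = 1.468 km/s.
First burn Δv₁ = |v_a − v₁| = 1.356 km/s.
At r₂, v₂ = √(μ/r₂) = 7.146 km/s.
Transfer-orbit speed at r₂: v_p = √[μ(2/r₂ − 1/a_t)] = 9.399 km/s.
Second burn Δv₂ = |v₂ − v_p| = 2.253 km/s.
Total Δv = Δv₁ + Δv₂ = 3.609 km/s.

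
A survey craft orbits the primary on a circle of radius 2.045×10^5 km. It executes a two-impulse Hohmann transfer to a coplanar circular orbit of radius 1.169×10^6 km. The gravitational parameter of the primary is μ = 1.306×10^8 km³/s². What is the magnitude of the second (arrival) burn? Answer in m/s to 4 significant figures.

The Hohmann ellipse has a_t = (r₁ + r₂)/2 = 6.8675×10^5 km.
On the circular orbit at r = 1.169×10^6 km, v_c = √(μ/r) = 10.57 km/s.
Vis-viva on the transfer ellipse at r = 1.169×10^6 km gives v_t = √[μ(2/r − 1/a_t)] = 5.768 km/s.
Δv₂ = |v_t − v_c| = |5.768 − 10.57| = 4.802 km/s.

Δv₂ = 4802 m/s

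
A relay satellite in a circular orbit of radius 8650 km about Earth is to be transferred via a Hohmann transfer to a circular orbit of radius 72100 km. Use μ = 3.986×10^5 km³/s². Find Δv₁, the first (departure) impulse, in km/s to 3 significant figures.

The Hohmann ellipse has a_t = (r₁ + r₂)/2 = 40375 km.
On the circular orbit at r = 8650 km, v_c = √(μ/r) = 6.788 km/s.
Vis-viva on the transfer ellipse at r = 8650 km gives v_t = √[μ(2/r − 1/a_t)] = 9.071 km/s.
Δv₁ = |v_t − v_c| = |9.071 − 6.788| = 2.283 km/s.

Δv₁ = 2.28 km/s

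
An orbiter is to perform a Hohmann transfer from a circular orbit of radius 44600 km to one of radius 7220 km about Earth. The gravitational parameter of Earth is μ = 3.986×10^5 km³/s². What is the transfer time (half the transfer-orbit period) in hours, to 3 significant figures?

t = 5.76 hours

Transfer-ellipse semi-major axis a_t = (r₁ + r₂)/2 = (44600 + 7220)/2 = 25910 km.
Transfer time t = π√(a_t³/μ) = π√((25910)³ / 3.986×10^5) = 20750 s.
Converting: 20750 s ÷ 3600 s/hour = 5.76 hours.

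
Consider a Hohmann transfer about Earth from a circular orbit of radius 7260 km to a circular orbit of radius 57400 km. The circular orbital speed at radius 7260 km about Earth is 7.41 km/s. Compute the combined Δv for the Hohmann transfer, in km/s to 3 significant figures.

Δv = 3.85 km/s

From the circular-orbit relation v² = μ/r at r = 7260 km: μ = v²r = (7.41)² × 7260 = 3.98633×10^5 km³/s².
Semi-major axis of the transfer orbit: a_t = (7260 + 57400)/2 = 32330 km.
At r₁ the circular-orbit speed is v₁ = √(μ/r₁) = 7.410 km/s.
On the transfer ellipse at r₁, vis-viva gives v_p = √[μ(2/r₁ − 1/a_t)] = 9.874 km/s.
First burn Δv₁ = |v_p − v₁| = 2.464 km/s.
At r₂, v₂ = √(μ/r₂) = 2.635 km/s.
Transfer-orbit speed at r₂: v_a = √[μ(2/r₂ − 1/a_t)] = 1.249 km/s.
Second burn Δv₂ = |v₂ − v_a| = 1.386 km/s.
Total Δv = Δv₁ + Δv₂ = 3.850 km/s.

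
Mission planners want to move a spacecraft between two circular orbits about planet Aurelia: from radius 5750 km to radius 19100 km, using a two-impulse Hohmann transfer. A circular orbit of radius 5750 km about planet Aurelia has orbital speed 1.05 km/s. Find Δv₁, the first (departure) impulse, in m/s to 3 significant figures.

From the circular-orbit relation v² = μ/r at r = 5750 km: μ = v²r = (1.05)² × 5750 = 6339.38 km³/s².
Transfer-ellipse semi-major axis a_t = (r₁ + r₂)/2 = (5750 + 19100)/2 = 12425 km.
On the circular orbit at r = 5750 km, v_c = √(μ/r) = 1.0500 km/s.
Transfer-orbit speed at the same r (vis-viva, a = a_t): v_t = √[μ(2/r − 1/a_t)] = 1.3018 km/s.
Δv₁ = |v_t − v_c| = |1.3018 − 1.0500| = 0.2518 km/s.

Δv₁ = 252 m/s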